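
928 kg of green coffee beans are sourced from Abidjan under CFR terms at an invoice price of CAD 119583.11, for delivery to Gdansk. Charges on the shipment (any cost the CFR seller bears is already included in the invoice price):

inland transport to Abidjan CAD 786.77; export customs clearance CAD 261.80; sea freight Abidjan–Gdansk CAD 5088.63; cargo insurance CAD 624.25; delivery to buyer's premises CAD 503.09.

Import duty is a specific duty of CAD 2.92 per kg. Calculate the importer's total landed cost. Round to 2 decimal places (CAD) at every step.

Total landed cost: CAD 123420.21

CFR: the seller pays costs through ocean freight to the destination port, but not insurance.
Already in the invoice (seller's account under CFR): inland to port, export clearance, freight — exclude.
CIF value = CFR price + insurance = 119583.11 + 624.25 = 120207.36
Import duty = 928 × 2.92 = 2709.76
Buyer bears: insurance 624.25 + delivery 503.09 + duty 2709.76 = 3837.10
Landed cost = invoice 119583.11 + 3837.10 = 123420.21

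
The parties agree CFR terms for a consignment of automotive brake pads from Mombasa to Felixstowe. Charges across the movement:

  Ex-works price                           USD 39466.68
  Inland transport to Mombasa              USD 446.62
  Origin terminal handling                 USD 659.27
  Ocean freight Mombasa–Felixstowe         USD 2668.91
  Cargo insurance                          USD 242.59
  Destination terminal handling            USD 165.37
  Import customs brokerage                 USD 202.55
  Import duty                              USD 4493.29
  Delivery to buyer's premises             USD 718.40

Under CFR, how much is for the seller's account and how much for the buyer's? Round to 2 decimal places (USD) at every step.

Seller: USD 43241.48; buyer: USD 5822.20

CFR: the seller pays costs through ocean freight to the destination port, but not insurance.
Seller's account: goods 39466.68 + inland to port 446.62 + origin terminal 659.27 + freight 2668.91 = 43241.48
Buyer's account: insurance 242.59 + destination terminal 165.37 + brokerage 202.55 + duty 4493.29 + delivery 718.40 = 5822.20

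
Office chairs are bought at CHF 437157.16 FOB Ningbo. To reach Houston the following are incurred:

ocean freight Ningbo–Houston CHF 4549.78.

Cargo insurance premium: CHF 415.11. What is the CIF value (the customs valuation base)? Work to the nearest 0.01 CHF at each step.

CIF value: CHF 442122.05

CIF = FOB price + freight + insurance
CIF = 437157.16 + 4549.78 + 415.11 = 442122.05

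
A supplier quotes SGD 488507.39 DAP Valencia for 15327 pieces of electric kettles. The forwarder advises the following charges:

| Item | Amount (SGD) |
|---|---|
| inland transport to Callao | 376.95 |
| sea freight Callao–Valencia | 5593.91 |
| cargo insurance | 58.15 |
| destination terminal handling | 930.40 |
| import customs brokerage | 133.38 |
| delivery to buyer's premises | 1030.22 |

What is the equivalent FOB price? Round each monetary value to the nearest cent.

FOB price: SGD 480894.71

Not relevant to the conversion: inland to port — on the seller under both DAP and FOB; already in the DAP price and stays in the FOB price. brokerage — on the buyer under both terms; not part of either seller's price.
From DAP to FOB, the seller no longer bears: freight, insurance, destination terminal, delivery.
FOB price = 488507.39 − 5593.91 − 58.15 − 930.40 − 1030.22 = 480894.71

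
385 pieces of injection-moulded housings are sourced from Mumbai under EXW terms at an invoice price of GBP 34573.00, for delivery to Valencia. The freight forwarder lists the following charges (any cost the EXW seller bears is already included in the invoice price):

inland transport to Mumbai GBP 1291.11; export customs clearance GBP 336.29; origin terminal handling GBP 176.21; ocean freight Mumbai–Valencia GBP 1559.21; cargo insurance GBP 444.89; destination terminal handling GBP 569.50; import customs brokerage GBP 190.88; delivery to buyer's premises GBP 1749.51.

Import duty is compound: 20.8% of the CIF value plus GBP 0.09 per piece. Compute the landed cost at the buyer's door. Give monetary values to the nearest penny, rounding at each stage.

Total landed cost: GBP 48908.44

EXW: the seller makes goods available at their premises; the buyer bears all onward costs.
CIF value = EXW price + inland to port + export clearance + origin terminal + freight + insurance = 34573.00 + 1291.11 + 336.29 + 176.21 + 1559.21 + 444.89 = 38380.71
Ad valorem component: 38380.71 × 20.8% = 7983.19
Specific component: 385 × 0.09 = 34.65
Import duty = 7983.19 + 34.65 = 8017.84
Buyer bears: inland to port 1291.11 + export clearance 336.29 + origin terminal 176.21 + freight 1559.21 + insurance 444.89 + destination terminal 569.50 + brokerage 190.88 + delivery 1749.51 + duty 8017.84 = 14335.44
Landed cost = invoice 34573.00 + 14335.44 = 48908.44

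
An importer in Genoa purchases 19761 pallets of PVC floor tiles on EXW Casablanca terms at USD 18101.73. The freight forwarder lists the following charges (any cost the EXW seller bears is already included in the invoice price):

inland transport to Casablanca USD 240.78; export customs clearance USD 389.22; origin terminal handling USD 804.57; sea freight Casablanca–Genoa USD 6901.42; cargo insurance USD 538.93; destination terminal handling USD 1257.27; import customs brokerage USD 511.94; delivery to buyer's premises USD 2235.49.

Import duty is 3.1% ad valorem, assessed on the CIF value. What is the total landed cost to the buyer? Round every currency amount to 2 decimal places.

Total landed cost: USD 31817.63

EXW: the seller makes goods available at their premises; the buyer bears all onward costs.
CIF value = EXW price + inland to port + export clearance + origin terminal + freight + insurance = 18101.73 + 240.78 + 389.22 + 804.57 + 6901.42 + 538.93 = 26976.65
Import duty = 26976.65 × 3.1% = 836.28
Buyer bears: inland to port 240.78 + export clearance 389.22 + origin terminal 804.57 + freight 6901.42 + insurance 538.93 + destination terminal 1257.27 + brokerage 511.94 + delivery 2235.49 + duty 836.28 = 13715.90
Landed cost = invoice 18101.73 + 13715.90 = 31817.63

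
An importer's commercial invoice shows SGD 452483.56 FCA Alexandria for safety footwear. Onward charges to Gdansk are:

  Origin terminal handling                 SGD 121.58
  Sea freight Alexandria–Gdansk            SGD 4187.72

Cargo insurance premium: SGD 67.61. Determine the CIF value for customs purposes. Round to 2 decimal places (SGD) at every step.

CIF = FCA price + pre-shipment costs + freight + insurance
CIF = 452483.56 + 121.58 + 4187.72 + 67.61 = 456860.47

CIF value: SGD 456860.47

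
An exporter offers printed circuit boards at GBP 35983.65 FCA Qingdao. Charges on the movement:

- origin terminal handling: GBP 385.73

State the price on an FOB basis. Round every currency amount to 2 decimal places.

From FCA to FOB, the seller additionally bears: origin terminal.
FOB price = 35983.65 + 385.73 = 36369.38

FOB price: GBP 36369.38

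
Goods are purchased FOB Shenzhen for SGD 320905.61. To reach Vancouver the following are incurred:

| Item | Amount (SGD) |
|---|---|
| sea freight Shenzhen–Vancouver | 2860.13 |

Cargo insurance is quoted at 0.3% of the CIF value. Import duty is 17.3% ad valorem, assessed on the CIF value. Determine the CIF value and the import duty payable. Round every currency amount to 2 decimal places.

CIF value: SGD 324739.96; import duty: SGD 56180.01

Let C be the CIF value. C = FOB price + freight + 0.3% × C
C − 0.3% × C = 320905.61 + 2860.13
0.997 × C = 323765.74
C = 323765.74 / 0.997 = 324739.96
Insurance premium = 0.3% × 324739.96 = 974.22
Import duty = 324739.96 × 17.3% = 56180.01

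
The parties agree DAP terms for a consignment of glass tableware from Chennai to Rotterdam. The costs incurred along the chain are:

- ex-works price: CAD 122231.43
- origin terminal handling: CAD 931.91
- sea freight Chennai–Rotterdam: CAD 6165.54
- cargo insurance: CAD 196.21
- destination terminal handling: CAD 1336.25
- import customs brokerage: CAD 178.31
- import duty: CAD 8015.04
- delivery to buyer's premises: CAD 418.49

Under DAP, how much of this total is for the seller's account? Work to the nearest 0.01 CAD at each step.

Seller's account: CAD 131279.83

DAP: the seller bears all costs to the named destination except import duty and clearance.
Seller's account: goods 122231.43 + origin terminal 931.91 + freight 6165.54 + insurance 196.21 + destination terminal 1336.25 + delivery 418.49 = 131279.83
Buyer's account: brokerage 178.31 + duty 8015.04 = 8193.35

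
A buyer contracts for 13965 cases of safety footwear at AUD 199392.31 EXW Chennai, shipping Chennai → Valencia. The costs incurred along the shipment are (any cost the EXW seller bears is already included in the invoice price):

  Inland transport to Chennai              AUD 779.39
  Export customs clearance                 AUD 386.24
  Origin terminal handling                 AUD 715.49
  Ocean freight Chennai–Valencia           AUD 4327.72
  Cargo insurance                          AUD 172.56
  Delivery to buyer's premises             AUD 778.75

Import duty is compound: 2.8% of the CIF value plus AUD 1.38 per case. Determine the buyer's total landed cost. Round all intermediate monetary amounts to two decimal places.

Total landed cost: AUD 231585.82

EXW: the seller makes goods available at their premises; the buyer bears all onward costs.
CIF value = EXW price + inland to port + export clearance + origin terminal + freight + insurance = 199392.31 + 779.39 + 386.24 + 715.49 + 4327.72 + 172.56 = 205773.71
Ad valorem component: 205773.71 × 2.8% = 5761.66
Specific component: 13965 × 1.38 = 19271.70
Import duty = 5761.66 + 19271.70 = 25033.36
Buyer bears: inland to port 779.39 + export clearance 386.24 + origin terminal 715.49 + freight 4327.72 + insurance 172.56 + delivery 778.75 + duty 25033.36 = 32193.51
Landed cost = invoice 199392.31 + 32193.51 = 231585.82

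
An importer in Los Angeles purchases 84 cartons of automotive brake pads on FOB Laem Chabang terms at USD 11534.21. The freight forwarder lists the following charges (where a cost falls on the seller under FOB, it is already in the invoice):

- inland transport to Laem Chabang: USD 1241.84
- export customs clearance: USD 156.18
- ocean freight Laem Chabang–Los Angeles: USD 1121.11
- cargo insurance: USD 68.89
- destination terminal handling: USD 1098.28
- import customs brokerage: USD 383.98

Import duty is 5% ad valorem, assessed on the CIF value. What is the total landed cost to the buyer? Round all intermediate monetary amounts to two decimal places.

FOB: the seller bears costs until goods are on board at the origin port; the buyer bears freight, insurance and all costs thereafter.
Already in the invoice (seller's account under FOB): inland to port, export clearance — exclude.
CIF value = FOB price + freight + insurance = 11534.21 + 1121.11 + 68.89 = 12724.21
Import duty = 12724.21 × 5% = 636.21
Buyer bears: freight 1121.11 + insurance 68.89 + destination terminal 1098.28 + brokerage 383.98 + duty 636.21 = 3308.47
Landed cost = invoice 11534.21 + 3308.47 = 14842.68

Total landed cost: USD 14842.68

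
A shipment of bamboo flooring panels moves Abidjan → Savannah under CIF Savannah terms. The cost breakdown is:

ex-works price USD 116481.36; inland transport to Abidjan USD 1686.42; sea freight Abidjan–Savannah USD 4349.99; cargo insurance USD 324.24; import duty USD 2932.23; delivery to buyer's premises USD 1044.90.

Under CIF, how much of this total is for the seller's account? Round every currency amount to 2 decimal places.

CIF: the seller pays costs through ocean freight and marine insurance to the destination port.
Seller's account: goods 116481.36 + inland to port 1686.42 + freight 4349.99 + insurance 324.24 = 122842.01
Buyer's account: duty 2932.23 + delivery 1044.90 = 3977.13

Seller's account: USD 122842.01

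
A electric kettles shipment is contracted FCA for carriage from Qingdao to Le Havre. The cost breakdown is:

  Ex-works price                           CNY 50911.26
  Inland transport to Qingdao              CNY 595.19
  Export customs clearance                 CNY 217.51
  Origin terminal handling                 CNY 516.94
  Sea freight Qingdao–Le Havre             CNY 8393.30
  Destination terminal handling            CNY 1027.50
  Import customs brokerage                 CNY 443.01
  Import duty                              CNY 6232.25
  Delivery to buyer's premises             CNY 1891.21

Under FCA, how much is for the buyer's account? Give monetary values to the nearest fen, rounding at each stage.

FCA: the seller delivers export-cleared goods to the carrier; the buyer bears costs from that point.
Seller's account: goods 50911.26 + inland to port 595.19 + export clearance 217.51 = 51723.96
Buyer's account: origin terminal 516.94 + freight 8393.30 + destination terminal 1027.50 + brokerage 443.01 + duty 6232.25 + delivery 1891.21 = 18504.21

Buyer's account: CNY 18504.21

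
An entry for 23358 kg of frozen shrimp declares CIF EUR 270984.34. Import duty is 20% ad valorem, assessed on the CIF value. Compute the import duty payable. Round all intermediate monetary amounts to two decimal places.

Import duty: EUR 54196.87

Import duty = 270984.34 × 20% = 54196.87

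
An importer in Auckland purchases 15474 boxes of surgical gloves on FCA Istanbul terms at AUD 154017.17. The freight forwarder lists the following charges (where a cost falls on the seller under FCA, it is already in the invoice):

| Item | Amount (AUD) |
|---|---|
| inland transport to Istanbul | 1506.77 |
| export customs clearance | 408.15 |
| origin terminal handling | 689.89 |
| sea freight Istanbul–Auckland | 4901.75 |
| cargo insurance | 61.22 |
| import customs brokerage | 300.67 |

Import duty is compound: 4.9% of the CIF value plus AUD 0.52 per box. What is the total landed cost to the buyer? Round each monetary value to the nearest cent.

FCA: the seller delivers export-cleared goods to the carrier; the buyer bears costs from that point.
Already in the invoice (seller's account under FCA): inland to port, export clearance — exclude.
CIF value = FCA price + origin terminal + freight + insurance = 154017.17 + 689.89 + 4901.75 + 61.22 = 159670.03
Ad valorem component: 159670.03 × 4.9% = 7823.83
Specific component: 15474 × 0.52 = 8046.48
Import duty = 7823.83 + 8046.48 = 15870.31
Buyer bears: origin terminal 689.89 + freight 4901.75 + insurance 61.22 + brokerage 300.67 + duty 15870.31 = 21823.84
Landed cost = invoice 154017.17 + 21823.84 = 175841.01

Total landed cost: AUD 175841.01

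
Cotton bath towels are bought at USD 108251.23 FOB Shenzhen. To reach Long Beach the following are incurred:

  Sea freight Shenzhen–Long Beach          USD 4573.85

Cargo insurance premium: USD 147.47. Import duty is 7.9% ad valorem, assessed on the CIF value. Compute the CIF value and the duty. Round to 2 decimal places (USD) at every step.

CIF = FOB price + freight + insurance
CIF = 108251.23 + 4573.85 + 147.47 = 112972.55
Import duty = 112972.55 × 7.9% = 8924.83

CIF value: USD 112972.55; import duty: USD 8924.83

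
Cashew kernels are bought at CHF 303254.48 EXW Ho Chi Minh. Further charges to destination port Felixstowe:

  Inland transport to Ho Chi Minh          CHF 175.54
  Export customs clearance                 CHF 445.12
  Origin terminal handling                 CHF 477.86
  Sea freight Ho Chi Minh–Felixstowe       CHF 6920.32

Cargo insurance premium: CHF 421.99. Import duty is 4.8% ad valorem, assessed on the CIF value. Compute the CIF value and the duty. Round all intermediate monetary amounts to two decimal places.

CIF value: CHF 311695.31; import duty: CHF 14961.37

CIF = EXW price + pre-shipment costs + freight + insurance
CIF = 303254.48 + 175.54 + 445.12 + 477.86 + 6920.32 + 421.99 = 311695.31
Import duty = 311695.31 × 4.8% = 14961.37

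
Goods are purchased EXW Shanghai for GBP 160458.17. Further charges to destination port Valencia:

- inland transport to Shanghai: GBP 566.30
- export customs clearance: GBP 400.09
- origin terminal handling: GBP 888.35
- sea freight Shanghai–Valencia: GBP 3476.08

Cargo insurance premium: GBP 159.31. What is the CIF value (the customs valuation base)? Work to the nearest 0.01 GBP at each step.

CIF = EXW price + pre-shipment costs + freight + insurance
CIF = 160458.17 + 566.30 + 400.09 + 888.35 + 3476.08 + 159.31 = 165948.30

CIF value: GBP 165948.30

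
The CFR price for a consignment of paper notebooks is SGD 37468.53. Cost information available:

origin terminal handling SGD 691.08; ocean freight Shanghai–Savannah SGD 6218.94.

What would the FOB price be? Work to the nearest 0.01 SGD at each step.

FOB price: SGD 31249.59

Not relevant to the conversion: origin terminal — on the seller under both CFR and FOB; already in the CFR price and stays in the FOB price.
From CFR to FOB, the seller no longer bears: freight.
FOB price = 37468.53 − 6218.94 = 31249.59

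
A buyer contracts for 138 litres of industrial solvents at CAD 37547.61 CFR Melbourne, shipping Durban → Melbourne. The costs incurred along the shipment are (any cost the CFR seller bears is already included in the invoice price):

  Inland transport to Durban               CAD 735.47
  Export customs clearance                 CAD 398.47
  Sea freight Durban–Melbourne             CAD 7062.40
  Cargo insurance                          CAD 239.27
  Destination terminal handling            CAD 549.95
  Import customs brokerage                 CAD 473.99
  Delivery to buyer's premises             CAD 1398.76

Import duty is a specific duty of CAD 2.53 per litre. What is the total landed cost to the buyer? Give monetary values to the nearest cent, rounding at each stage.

Total landed cost: CAD 40558.72

CFR: the seller pays costs through ocean freight to the destination port, but not insurance.
Already in the invoice (seller's account under CFR): inland to port, export clearance, freight — exclude.
CIF value = CFR price + insurance = 37547.61 + 239.27 = 37786.88
Import duty = 138 × 2.53 = 349.14
Buyer bears: insurance 239.27 + destination terminal 549.95 + brokerage 473.99 + delivery 1398.76 + duty 349.14 = 3011.11
Landed cost = invoice 37547.61 + 3011.11 = 40558.72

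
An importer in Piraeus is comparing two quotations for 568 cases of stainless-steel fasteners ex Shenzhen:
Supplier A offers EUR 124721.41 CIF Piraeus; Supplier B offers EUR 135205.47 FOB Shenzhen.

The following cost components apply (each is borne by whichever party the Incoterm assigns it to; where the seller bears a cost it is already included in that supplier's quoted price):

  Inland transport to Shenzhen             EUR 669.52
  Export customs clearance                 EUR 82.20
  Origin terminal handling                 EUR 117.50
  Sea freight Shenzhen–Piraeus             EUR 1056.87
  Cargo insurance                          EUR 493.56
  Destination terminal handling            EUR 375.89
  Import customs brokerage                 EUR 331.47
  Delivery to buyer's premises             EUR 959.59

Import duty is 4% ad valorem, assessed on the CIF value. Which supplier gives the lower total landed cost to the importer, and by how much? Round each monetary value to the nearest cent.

Supplier A (CIF):
The CIF price already equals the CIF value: 124721.41
Import duty = 124721.41 × 4% = 4988.86
Buyer bears (A): 375.89 + 331.47 + 959.59 = 1666.95
Landed cost (A) = invoice 124721.41 + 1666.95 + duty 4988.86 = 131377.22
Supplier B (FOB):
CIF value = FOB price + freight + insurance = 135205.47 + 1056.87 + 493.56 = 136755.90
Import duty = 136755.90 × 4% = 5470.24
Buyer bears (B): 1056.87 + 493.56 + 375.89 + 331.47 + 959.59 = 3217.38
Landed cost (B) = invoice 135205.47 + 3217.38 + duty 5470.24 = 143893.09
Difference = |131377.22 − 143893.09| = 12515.87

Supplier A is cheaper by EUR 12515.87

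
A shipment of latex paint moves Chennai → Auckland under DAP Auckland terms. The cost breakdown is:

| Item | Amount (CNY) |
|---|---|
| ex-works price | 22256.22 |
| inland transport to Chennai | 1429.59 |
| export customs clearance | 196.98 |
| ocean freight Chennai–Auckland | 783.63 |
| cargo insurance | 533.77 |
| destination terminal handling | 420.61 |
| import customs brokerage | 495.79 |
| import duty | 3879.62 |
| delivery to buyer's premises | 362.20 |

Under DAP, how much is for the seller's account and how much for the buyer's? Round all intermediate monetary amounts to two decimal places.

Seller: CNY 25983.00; buyer: CNY 4375.41

DAP: the seller bears all costs to the named destination except import duty and clearance.
Seller's account: goods 22256.22 + inland to port 1429.59 + export clearance 196.98 + freight 783.63 + insurance 533.77 + destination terminal 420.61 + delivery 362.20 = 25983.00
Buyer's account: brokerage 495.79 + duty 3879.62 = 4375.41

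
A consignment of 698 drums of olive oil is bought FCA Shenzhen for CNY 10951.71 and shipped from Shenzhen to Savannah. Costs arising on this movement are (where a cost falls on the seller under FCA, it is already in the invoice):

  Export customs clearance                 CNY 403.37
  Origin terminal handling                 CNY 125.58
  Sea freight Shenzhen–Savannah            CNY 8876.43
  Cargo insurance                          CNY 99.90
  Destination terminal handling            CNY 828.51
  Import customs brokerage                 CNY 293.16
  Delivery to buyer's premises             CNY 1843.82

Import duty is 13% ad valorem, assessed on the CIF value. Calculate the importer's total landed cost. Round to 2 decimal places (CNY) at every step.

FCA: the seller delivers export-cleared goods to the carrier; the buyer bears costs from that point.
Already in the invoice (seller's account under FCA): export clearance — exclude.
CIF value = FCA price + origin terminal + freight + insurance = 10951.71 + 125.58 + 8876.43 + 99.90 = 20053.62
Import duty = 20053.62 × 13% = 2606.97
Buyer bears: origin terminal 125.58 + freight 8876.43 + insurance 99.90 + destination terminal 828.51 + brokerage 293.16 + delivery 1843.82 + duty 2606.97 = 14674.37
Landed cost = invoice 10951.71 + 14674.37 = 25626.08

Total landed cost: CNY 25626.08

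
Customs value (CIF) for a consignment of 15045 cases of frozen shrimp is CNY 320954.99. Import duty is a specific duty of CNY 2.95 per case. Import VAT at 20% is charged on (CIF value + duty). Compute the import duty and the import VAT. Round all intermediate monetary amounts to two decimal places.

Import duty = 15045 × 2.95 = 44382.75
VAT base = CIF + duty = 320954.99 + 44382.75 = 365337.74
Import VAT = 365337.74 × 20% = 73067.55

Import duty: CNY 44382.75; import VAT: CNY 73067.55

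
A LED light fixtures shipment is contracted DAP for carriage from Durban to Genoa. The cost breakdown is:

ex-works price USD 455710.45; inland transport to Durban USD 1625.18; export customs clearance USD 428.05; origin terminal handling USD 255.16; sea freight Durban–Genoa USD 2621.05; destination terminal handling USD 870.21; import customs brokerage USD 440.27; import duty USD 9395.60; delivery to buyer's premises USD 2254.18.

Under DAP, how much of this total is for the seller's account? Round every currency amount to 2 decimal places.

Seller's account: USD 463764.28

DAP: the seller bears all costs to the named destination except import duty and clearance.
Seller's account: goods 455710.45 + inland to port 1625.18 + export clearance 428.05 + origin terminal 255.16 + freight 2621.05 + destination terminal 870.21 + delivery 2254.18 = 463764.28
Buyer's account: brokerage 440.27 + duty 9395.60 = 9835.87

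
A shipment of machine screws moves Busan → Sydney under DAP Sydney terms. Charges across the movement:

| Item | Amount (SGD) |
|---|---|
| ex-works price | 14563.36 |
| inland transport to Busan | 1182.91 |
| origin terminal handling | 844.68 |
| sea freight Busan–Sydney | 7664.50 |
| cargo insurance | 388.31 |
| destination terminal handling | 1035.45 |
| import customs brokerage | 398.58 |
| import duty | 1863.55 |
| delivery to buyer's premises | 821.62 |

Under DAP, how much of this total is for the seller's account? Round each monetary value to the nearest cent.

Seller's account: SGD 26500.83

DAP: the seller bears all costs to the named destination except import duty and clearance.
Seller's account: goods 14563.36 + inland to port 1182.91 + origin terminal 844.68 + freight 7664.50 + insurance 388.31 + destination terminal 1035.45 + delivery 821.62 = 26500.83
Buyer's account: brokerage 398.58 + duty 1863.55 = 2262.13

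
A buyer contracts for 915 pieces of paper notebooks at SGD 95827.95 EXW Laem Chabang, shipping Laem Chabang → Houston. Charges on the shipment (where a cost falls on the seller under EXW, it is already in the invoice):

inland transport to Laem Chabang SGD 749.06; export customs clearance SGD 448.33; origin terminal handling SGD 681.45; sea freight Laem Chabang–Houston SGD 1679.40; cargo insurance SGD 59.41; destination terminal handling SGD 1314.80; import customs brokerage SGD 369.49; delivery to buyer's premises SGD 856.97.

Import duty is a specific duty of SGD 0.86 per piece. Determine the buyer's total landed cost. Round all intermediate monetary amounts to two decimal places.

EXW: the seller makes goods available at their premises; the buyer bears all onward costs.
CIF value = EXW price + inland to port + export clearance + origin terminal + freight + insurance = 95827.95 + 749.06 + 448.33 + 681.45 + 1679.40 + 59.41 = 99445.60
Import duty = 915 × 0.86 = 786.90
Buyer bears: inland to port 749.06 + export clearance 448.33 + origin terminal 681.45 + freight 1679.40 + insurance 59.41 + destination terminal 1314.80 + brokerage 369.49 + delivery 856.97 + duty 786.90 = 6945.81
Landed cost = invoice 95827.95 + 6945.81 = 102773.76

Total landed cost: SGD 102773.76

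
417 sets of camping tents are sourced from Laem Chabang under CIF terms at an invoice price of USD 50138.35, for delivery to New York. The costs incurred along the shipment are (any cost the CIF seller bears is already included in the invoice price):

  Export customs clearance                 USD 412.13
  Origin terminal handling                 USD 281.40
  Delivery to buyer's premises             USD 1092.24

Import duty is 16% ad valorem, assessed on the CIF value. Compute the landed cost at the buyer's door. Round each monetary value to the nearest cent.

Total landed cost: USD 59252.73

CIF: the seller pays costs through ocean freight and marine insurance to the destination port.
Already in the invoice (seller's account under CIF): export clearance, origin terminal — exclude.
The CIF price already equals the CIF value: 50138.35
Import duty = 50138.35 × 16% = 8022.14
Buyer bears: delivery 1092.24 + duty 8022.14 = 9114.38
Landed cost = invoice 50138.35 + 9114.38 = 59252.73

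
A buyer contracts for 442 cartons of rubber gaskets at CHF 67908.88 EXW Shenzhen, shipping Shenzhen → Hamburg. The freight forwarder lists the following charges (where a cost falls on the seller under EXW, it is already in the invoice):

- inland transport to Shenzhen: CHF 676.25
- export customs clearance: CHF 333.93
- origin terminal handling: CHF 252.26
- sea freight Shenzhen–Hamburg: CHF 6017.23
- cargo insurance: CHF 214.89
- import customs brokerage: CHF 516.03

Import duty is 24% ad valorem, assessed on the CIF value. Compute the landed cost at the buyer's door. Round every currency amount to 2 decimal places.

EXW: the seller makes goods available at their premises; the buyer bears all onward costs.
CIF value = EXW price + inland to port + export clearance + origin terminal + freight + insurance = 67908.88 + 676.25 + 333.93 + 252.26 + 6017.23 + 214.89 = 75403.44
Import duty = 75403.44 × 24% = 18096.83
Buyer bears: inland to port 676.25 + export clearance 333.93 + origin terminal 252.26 + freight 6017.23 + insurance 214.89 + brokerage 516.03 + duty 18096.83 = 26107.42
Landed cost = invoice 67908.88 + 26107.42 = 94016.30

Total landed cost: CHF 94016.30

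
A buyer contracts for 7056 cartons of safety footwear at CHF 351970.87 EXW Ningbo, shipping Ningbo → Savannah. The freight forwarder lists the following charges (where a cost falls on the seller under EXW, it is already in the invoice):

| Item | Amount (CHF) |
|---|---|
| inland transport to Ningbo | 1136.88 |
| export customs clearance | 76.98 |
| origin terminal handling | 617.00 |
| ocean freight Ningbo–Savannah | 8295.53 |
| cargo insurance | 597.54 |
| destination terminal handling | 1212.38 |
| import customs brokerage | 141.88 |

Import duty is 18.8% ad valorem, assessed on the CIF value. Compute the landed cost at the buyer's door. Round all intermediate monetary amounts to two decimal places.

EXW: the seller makes goods available at their premises; the buyer bears all onward costs.
CIF value = EXW price + inland to port + export clearance + origin terminal + freight + insurance = 351970.87 + 1136.88 + 76.98 + 617.00 + 8295.53 + 597.54 = 362694.80
Import duty = 362694.80 × 18.8% = 68186.62
Buyer bears: inland to port 1136.88 + export clearance 76.98 + origin terminal 617.00 + freight 8295.53 + insurance 597.54 + destination terminal 1212.38 + brokerage 141.88 + duty 68186.62 = 80264.81
Landed cost = invoice 351970.87 + 80264.81 = 432235.68

Total landed cost: CHF 432235.68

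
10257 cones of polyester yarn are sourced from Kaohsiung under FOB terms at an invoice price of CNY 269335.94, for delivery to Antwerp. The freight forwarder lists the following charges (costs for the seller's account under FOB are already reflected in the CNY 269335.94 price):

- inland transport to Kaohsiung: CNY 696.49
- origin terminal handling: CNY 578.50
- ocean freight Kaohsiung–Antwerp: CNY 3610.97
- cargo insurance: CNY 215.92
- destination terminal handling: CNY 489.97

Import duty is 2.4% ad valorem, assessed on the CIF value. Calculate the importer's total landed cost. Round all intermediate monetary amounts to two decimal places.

FOB: the seller bears costs until goods are on board at the origin port; the buyer bears freight, insurance and all costs thereafter.
Already in the invoice (seller's account under FOB): inland to port, origin terminal — exclude.
CIF value = FOB price + freight + insurance = 269335.94 + 3610.97 + 215.92 = 273162.83
Import duty = 273162.83 × 2.4% = 6555.91
Buyer bears: freight 3610.97 + insurance 215.92 + destination terminal 489.97 + duty 6555.91 = 10872.77
Landed cost = invoice 269335.94 + 10872.77 = 280208.71

Total landed cost: CNY 280208.71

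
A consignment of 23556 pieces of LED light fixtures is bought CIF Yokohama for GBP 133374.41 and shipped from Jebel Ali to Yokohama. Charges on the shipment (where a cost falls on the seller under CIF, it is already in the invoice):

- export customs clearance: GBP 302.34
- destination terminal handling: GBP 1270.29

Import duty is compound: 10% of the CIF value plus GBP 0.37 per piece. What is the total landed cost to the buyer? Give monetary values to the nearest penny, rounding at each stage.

Total landed cost: GBP 156697.86

CIF: the seller pays costs through ocean freight and marine insurance to the destination port.
Already in the invoice (seller's account under CIF): export clearance — exclude.
The CIF price already equals the CIF value: 133374.41
Ad valorem component: 133374.41 × 10% = 13337.44
Specific component: 23556 × 0.37 = 8715.72
Import duty = 13337.44 + 8715.72 = 22053.16
Buyer bears: destination terminal 1270.29 + duty 22053.16 = 23323.45
Landed cost = invoice 133374.41 + 23323.45 = 156697.86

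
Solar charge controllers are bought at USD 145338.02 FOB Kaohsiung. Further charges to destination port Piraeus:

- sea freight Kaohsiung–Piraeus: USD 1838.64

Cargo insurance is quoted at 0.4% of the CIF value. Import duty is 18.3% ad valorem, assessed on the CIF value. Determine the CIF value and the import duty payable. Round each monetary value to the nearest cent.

Let C be the CIF value. C = FOB price + freight + 0.4% × C
C − 0.4% × C = 145338.02 + 1838.64
0.996 × C = 147176.66
C = 147176.66 / 0.996 = 147767.73
Insurance premium = 0.4% × 147767.73 = 591.07
Import duty = 147767.73 × 18.3% = 27041.49

CIF value: USD 147767.73; import duty: USD 27041.49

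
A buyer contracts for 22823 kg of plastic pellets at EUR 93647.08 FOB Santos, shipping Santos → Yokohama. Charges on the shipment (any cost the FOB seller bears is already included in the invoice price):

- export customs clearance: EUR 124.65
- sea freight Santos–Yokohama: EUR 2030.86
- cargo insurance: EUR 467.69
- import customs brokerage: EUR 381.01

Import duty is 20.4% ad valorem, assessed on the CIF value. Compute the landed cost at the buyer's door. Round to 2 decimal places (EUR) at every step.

Total landed cost: EUR 116140.35

FOB: the seller bears costs until goods are on board at the origin port; the buyer bears freight, insurance and all costs thereafter.
Already in the invoice (seller's account under FOB): export clearance — exclude.
CIF value = FOB price + freight + insurance = 93647.08 + 2030.86 + 467.69 = 96145.63
Import duty = 96145.63 × 20.4% = 19613.71
Buyer bears: freight 2030.86 + insurance 467.69 + brokerage 381.01 + duty 19613.71 = 22493.27
Landed cost = invoice 93647.08 + 22493.27 = 116140.35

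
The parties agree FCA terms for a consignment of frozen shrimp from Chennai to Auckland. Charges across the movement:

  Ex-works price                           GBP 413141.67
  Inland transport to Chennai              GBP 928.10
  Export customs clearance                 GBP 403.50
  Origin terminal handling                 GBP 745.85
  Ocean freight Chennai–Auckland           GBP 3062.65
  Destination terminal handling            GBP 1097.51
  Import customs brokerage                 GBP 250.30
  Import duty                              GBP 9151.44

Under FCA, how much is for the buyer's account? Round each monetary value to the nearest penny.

FCA: the seller delivers export-cleared goods to the carrier; the buyer bears costs from that point.
Seller's account: goods 413141.67 + inland to port 928.10 + export clearance 403.50 = 414473.27
Buyer's account: origin terminal 745.85 + freight 3062.65 + destination terminal 1097.51 + brokerage 250.30 + duty 9151.44 = 14307.75

Buyer's account: GBP 14307.75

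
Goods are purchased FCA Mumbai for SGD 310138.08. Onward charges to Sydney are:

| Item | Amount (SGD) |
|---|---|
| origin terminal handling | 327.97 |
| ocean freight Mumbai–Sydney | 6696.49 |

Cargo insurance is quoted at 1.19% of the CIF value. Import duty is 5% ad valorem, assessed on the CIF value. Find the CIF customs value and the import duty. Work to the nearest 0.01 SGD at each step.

Let C be the CIF value. C = FCA price + pre-shipment costs + freight + 1.19% × C
C − 1.19% × C = 310138.08 + 327.97 + 6696.49
0.9881 × C = 317162.54
C = 317162.54 / 0.9881 = 320982.23
Insurance premium = 1.19% × 320982.23 = 3819.69
Import duty = 320982.23 × 5% = 16049.11

CIF value: SGD 320982.23; import duty: SGD 16049.11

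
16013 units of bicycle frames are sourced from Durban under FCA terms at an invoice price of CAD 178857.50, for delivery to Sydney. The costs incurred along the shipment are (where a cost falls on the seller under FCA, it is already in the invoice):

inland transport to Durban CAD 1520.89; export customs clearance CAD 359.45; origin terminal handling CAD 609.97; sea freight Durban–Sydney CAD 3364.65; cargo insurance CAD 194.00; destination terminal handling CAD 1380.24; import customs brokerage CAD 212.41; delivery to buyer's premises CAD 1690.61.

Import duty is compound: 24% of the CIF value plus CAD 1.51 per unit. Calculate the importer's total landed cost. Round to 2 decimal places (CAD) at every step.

Total landed cost: CAD 254415.28

FCA: the seller delivers export-cleared goods to the carrier; the buyer bears costs from that point.
Already in the invoice (seller's account under FCA): inland to port, export clearance — exclude.
CIF value = FCA price + origin terminal + freight + insurance = 178857.50 + 609.97 + 3364.65 + 194.00 = 183026.12
Ad valorem component: 183026.12 × 24% = 43926.27
Specific component: 16013 × 1.51 = 24179.63
Import duty = 43926.27 + 24179.63 = 68105.90
Buyer bears: origin terminal 609.97 + freight 3364.65 + insurance 194.00 + destination terminal 1380.24 + brokerage 212.41 + delivery 1690.61 + duty 68105.90 = 75557.78
Landed cost = invoice 178857.50 + 75557.78 = 254415.28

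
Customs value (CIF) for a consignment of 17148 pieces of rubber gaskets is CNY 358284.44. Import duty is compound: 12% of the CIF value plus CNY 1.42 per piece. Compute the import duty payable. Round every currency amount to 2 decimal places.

Ad valorem component: 358284.44 × 12% = 42994.13
Specific component: 17148 × 1.42 = 24350.16
Import duty = 42994.13 + 24350.16 = 67344.29

Import duty: CNY 67344.29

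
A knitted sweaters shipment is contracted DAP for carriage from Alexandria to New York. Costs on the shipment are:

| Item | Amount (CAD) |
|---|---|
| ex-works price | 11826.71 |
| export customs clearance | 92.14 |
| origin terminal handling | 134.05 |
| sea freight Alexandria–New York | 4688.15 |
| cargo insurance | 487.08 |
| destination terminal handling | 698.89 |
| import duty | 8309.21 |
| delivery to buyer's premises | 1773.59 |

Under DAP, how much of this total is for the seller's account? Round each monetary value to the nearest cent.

Seller's account: CAD 19700.61

DAP: the seller bears all costs to the named destination except import duty and clearance.
Seller's account: goods 11826.71 + export clearance 92.14 + origin terminal 134.05 + freight 4688.15 + insurance 487.08 + destination terminal 698.89 + delivery 1773.59 = 19700.61
Buyer's account: duty 8309.21 = 8309.21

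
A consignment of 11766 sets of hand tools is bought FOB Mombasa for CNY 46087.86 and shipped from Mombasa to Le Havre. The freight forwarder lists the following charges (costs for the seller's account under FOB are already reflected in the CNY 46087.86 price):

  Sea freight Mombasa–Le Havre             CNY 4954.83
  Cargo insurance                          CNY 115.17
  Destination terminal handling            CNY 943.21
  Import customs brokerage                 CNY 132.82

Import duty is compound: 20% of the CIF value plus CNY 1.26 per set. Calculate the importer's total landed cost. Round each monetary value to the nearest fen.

FOB: the seller bears costs until goods are on board at the origin port; the buyer bears freight, insurance and all costs thereafter.
CIF value = FOB price + freight + insurance = 46087.86 + 4954.83 + 115.17 = 51157.86
Ad valorem component: 51157.86 × 20% = 10231.57
Specific component: 11766 × 1.26 = 14825.16
Import duty = 10231.57 + 14825.16 = 25056.73
Buyer bears: freight 4954.83 + insurance 115.17 + destination terminal 943.21 + brokerage 132.82 + duty 25056.73 = 31202.76
Landed cost = invoice 46087.86 + 31202.76 = 77290.62

Total landed cost: CNY 77290.62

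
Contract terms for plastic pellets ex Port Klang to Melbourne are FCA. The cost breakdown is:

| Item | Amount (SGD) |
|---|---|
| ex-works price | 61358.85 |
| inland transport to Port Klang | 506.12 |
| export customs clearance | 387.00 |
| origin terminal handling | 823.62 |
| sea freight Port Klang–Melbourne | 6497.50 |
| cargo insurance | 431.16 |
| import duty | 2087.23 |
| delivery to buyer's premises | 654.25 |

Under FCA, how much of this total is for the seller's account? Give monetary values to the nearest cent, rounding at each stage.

Seller's account: SGD 62251.97

FCA: the seller delivers export-cleared goods to the carrier; the buyer bears costs from that point.
Seller's account: goods 61358.85 + inland to port 506.12 + export clearance 387.00 = 62251.97
Buyer's account: origin terminal 823.62 + freight 6497.50 + insurance 431.16 + duty 2087.23 + delivery 654.25 = 10493.76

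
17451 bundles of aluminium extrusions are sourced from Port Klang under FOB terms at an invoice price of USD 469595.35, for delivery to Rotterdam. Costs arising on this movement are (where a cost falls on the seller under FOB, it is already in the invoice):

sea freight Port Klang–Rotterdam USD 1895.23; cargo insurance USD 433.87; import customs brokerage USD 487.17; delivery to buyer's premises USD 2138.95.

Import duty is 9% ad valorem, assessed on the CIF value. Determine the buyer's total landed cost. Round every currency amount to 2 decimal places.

Total landed cost: USD 517023.77

FOB: the seller bears costs until goods are on board at the origin port; the buyer bears freight, insurance and all costs thereafter.
CIF value = FOB price + freight + insurance = 469595.35 + 1895.23 + 433.87 = 471924.45
Import duty = 471924.45 × 9% = 42473.20
Buyer bears: freight 1895.23 + insurance 433.87 + brokerage 487.17 + delivery 2138.95 + duty 42473.20 = 47428.42
Landed cost = invoice 469595.35 + 47428.42 = 517023.77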